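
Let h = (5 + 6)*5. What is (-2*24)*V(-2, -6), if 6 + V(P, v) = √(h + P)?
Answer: 288 - 48*√53 ≈ -61.445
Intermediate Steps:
h = 55 (h = 11*5 = 55)
V(P, v) = -6 + √(55 + P)
(-2*24)*V(-2, -6) = (-2*24)*(-6 + √(55 - 2)) = -48*(-6 + √53) = 288 - 48*√53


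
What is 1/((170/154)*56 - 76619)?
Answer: -11/842129 ≈ -1.3062e-5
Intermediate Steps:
1/((170/154)*56 - 76619) = 1/((170*(1/154))*56 - 76619) = 1/((85/77)*56 - 76619) = 1/(680/11 - 76619) = 1/(-842129/11) = -11/842129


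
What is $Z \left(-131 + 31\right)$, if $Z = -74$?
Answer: $7400$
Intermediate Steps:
$Z \left(-131 + 31\right) = - 74 \left(-131 + 31\right) = \left(-74\right) \left(-100\right) = 7400$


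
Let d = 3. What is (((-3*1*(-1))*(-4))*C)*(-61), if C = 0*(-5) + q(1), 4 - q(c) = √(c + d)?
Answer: 1464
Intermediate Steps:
q(c) = 4 - √(3 + c) (q(c) = 4 - √(c + 3) = 4 - √(3 + c))
C = 2 (C = 0*(-5) + (4 - √(3 + 1)) = 0 + (4 - √4) = 0 + (4 - 1*2) = 0 + (4 - 2) = 0 + 2 = 2)
(((-3*1*(-1))*(-4))*C)*(-61) = (((-3*1*(-1))*(-4))*2)*(-61) = ((-3*(-1)*(-4))*2)*(-61) = ((3*(-4))*2)*(-61) = -12*2*(-61) = -24*(-61) = 1464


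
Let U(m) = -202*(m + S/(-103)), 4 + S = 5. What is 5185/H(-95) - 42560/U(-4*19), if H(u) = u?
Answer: -861630933/15023851 ≈ -57.351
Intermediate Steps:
S = 1 (S = -4 + 5 = 1)
U(m) = 202/103 - 202*m (U(m) = -202*(m + 1/(-103)) = -202*(m + 1*(-1/103)) = -202*(m - 1/103) = -202*(-1/103 + m) = 202/103 - 202*m)
5185/H(-95) - 42560/U(-4*19) = 5185/(-95) - 42560/(202/103 - (-808)*19) = 5185*(-1/95) - 42560/(202/103 - 202*(-76)) = -1037/19 - 42560/(202/103 + 15352) = -1037/19 - 42560/1581458/103 = -1037/19 - 42560*103/1581458 = -1037/19 - 2191840/790729 = -861630933/15023851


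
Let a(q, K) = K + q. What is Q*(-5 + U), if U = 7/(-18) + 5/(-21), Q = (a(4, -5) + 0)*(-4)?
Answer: -1418/63 ≈ -22.508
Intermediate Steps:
Q = 4 (Q = ((-5 + 4) + 0)*(-4) = (-1 + 0)*(-4) = -1*(-4) = 4)
U = -79/126 (U = 7*(-1/18) + 5*(-1/21) = -7/18 - 5/21 = -79/126 ≈ -0.62698)
Q*(-5 + U) = 4*(-5 - 79/126) = 4*(-709/126) = -1418/63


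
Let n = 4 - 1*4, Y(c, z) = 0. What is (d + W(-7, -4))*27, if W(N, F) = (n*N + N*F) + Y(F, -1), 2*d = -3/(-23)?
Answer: 34857/46 ≈ 757.76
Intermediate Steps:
n = 0 (n = 4 - 4 = 0)
d = 3/46 (d = (-3/(-23))/2 = (-3*(-1/23))/2 = (½)*(3/23) = 3/46 ≈ 0.065217)
W(N, F) = F*N (W(N, F) = (0*N + N*F) + 0 = (0 + F*N) + 0 = F*N + 0 = F*N)
(d + W(-7, -4))*27 = (3/46 - 4*(-7))*27 = (3/46 + 28)*27 = (1291/46)*27 = 34857/46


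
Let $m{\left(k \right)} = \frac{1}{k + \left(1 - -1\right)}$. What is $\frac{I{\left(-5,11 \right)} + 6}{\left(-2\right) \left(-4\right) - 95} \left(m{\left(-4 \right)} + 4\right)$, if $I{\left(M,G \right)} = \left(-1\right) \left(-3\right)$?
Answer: $- \frac{21}{58} \approx -0.36207$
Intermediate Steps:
$m{\left(k \right)} = \frac{1}{2 + k}$ ($m{\left(k \right)} = \frac{1}{k + \left(1 + 1\right)} = \frac{1}{k + 2} = \frac{1}{2 + k}$)
$I{\left(M,G \right)} = 3$
$\frac{I{\left(-5,11 \right)} + 6}{\left(-2\right) \left(-4\right) - 95} \left(m{\left(-4 \right)} + 4\right) = \frac{3 + 6}{\left(-2\right) \left(-4\right) - 95} \left(\frac{1}{2 - 4} + 4\right) = \frac{9}{8 - 95} \left(\frac{1}{-2} + 4\right) = \frac{9}{-87} \left(- \frac{1}{2} + 4\right) = 9 \left(- \frac{1}{87}\right) \frac{7}{2} = \left(- \frac{3}{29}\right) \frac{7}{2} = - \frac{21}{58}$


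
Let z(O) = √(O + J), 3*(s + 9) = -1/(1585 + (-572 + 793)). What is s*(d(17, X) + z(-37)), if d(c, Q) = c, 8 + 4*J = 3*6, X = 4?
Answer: -828971/5418 - 48763*I*√138/10836 ≈ -153.0 - 52.864*I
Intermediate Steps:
J = 5/2 (J = -2 + (3*6)/4 = -2 + (¼)*18 = -2 + 9/2 = 5/2 ≈ 2.5000)
s = -48763/5418 (s = -9 + (-1/(1585 + (-572 + 793)))/3 = -9 + (-1/(1585 + 221))/3 = -9 + (-1/1806)/3 = -9 + (-1*1/1806)/3 = -9 + (⅓)*(-1/1806) = -9 - 1/5418 = -48763/5418 ≈ -9.0002)
z(O) = √(5/2 + O) (z(O) = √(O + 5/2) = √(5/2 + O))
s*(d(17, X) + z(-37)) = -48763*(17 + √(10 + 4*(-37))/2)/5418 = -48763*(17 + √(10 - 148)/2)/5418 = -48763*(17 + √(-138)/2)/5418 = -48763*(17 + (I*√138)/2)/5418 = -48763*(17 + I*√138/2)/5418 = -828971/5418 - 48763*I*√138/10836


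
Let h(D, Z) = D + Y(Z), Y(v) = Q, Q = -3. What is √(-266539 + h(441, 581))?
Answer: I*√266101 ≈ 515.85*I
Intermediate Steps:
Y(v) = -3
h(D, Z) = -3 + D (h(D, Z) = D - 3 = -3 + D)
√(-266539 + h(441, 581)) = √(-266539 + (-3 + 441)) = √(-266539 + 438) = √(-266101) = I*√266101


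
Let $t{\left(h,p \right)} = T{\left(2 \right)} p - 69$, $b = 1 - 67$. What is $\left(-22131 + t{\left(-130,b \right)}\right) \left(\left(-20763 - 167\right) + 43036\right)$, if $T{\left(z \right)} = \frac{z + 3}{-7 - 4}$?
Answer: $-490090020$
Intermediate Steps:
$T{\left(z \right)} = - \frac{3}{11} - \frac{z}{11}$ ($T{\left(z \right)} = \frac{3 + z}{-11} = \left(3 + z\right) \left(- \frac{1}{11}\right) = - \frac{3}{11} - \frac{z}{11}$)
$b = -66$
$t{\left(h,p \right)} = -69 - \frac{5 p}{11}$ ($t{\left(h,p \right)} = \left(- \frac{3}{11} - \frac{2}{11}\right) p - 69 = - \frac{5 p}{11} - 69 = -69 - \frac{5 p}{11}$)
$\left(-22131 + t{\left(-130,b \right)}\right) \left(\left(-20763 - 167\right) + 43036\right) = \left(-22131 - 39\right) \left(\left(-20763 - 167\right) + 43036\right) = \left(-22131 + \left(-69 + 30\right)\right) \left(-20930 + 43036\right) = \left(-22131 - 39\right) 22106 = \left(-22170\right) 22106 = -490090020$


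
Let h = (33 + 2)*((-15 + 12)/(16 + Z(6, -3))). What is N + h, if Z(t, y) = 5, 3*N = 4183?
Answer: 4168/3 ≈ 1389.3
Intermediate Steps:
N = 4183/3 (N = (⅓)*4183 = 4183/3 ≈ 1394.3)
h = -5 (h = (33 + 2)*((-15 + 12)/(16 + 5)) = 35*(-3/21) = 35*(-3*1/21) = 35*(-⅐) = -5)
N + h = 4183/3 - 5 = 4168/3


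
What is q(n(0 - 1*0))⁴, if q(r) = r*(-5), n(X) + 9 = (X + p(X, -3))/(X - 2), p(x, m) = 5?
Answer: 174900625/16 ≈ 1.0931e+7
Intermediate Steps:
n(X) = -9 + (5 + X)/(-2 + X) (n(X) = -9 + (X + 5)/(X - 2) = -9 + (5 + X)/(-2 + X))
q(r) = -5*r
q(n(0 - 1*0))⁴ = (-5*(23 - 8*(0 - 1*0))/(-2 + (0 - 1*0)))⁴ = (-5*(23 - 8*(0 + 0))/(-2 + (0 + 0)))⁴ = (-5*(23 - 8*0)/(-2 + 0))⁴ = (-5*(23 + 0)/(-2))⁴ = (-(-5)*23/2)⁴ = (-5*(-23/2))⁴ = (115/2)⁴ = 174900625/16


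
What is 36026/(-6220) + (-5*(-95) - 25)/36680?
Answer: -32965867/5703740 ≈ -5.7797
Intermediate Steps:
36026/(-6220) + (-5*(-95) - 25)/36680 = 36026*(-1/6220) + (475 - 25)*(1/36680) = -18013/3110 + 450*(1/36680) = -18013/3110 + 45/3668 = -32965867/5703740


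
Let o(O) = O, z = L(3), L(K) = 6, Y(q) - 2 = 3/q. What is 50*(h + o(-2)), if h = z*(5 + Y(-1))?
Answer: 1100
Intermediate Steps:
Y(q) = 2 + 3/q
z = 6
h = 24 (h = 6*(5 + (2 + 3/(-1))) = 6*(5 + (2 + 3*(-1))) = 6*(5 + (2 - 3)) = 6*(5 - 1) = 6*4 = 24)
50*(h + o(-2)) = 50*(24 - 2) = 50*22 = 1100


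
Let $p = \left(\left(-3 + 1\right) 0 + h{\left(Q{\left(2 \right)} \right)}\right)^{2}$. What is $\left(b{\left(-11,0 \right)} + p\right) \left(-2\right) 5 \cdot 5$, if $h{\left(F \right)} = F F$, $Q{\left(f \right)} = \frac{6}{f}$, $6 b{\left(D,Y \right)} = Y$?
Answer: $-4050$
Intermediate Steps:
$b{\left(D,Y \right)} = \frac{Y}{6}$
$h{\left(F \right)} = F^{2}$
$p = 81$ ($p = \left(\left(-3 + 1\right) 0 + \left(\frac{6}{2}\right)^{2}\right)^{2} = \left(\left(-2\right) 0 + \left(6 \cdot \frac{1}{2}\right)^{2}\right)^{2} = \left(0 + 3^{2}\right)^{2} = \left(0 + 9\right)^{2} = 9^{2} = 81$)
$\left(b{\left(-11,0 \right)} + p\right) \left(-2\right) 5 \cdot 5 = \left(\frac{1}{6} \cdot 0 + 81\right) \left(-2\right) 5 \cdot 5 = \left(0 + 81\right) \left(\left(-10\right) 5\right) = 81 \left(-50\right) = -4050$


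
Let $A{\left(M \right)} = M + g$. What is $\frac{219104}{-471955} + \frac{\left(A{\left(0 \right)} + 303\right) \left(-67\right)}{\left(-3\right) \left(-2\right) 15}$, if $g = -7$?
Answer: $- \frac{937953092}{4247595} \approx -220.82$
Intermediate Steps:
$A{\left(M \right)} = -7 + M$ ($A{\left(M \right)} = M - 7 = -7 + M$)
$\frac{219104}{-471955} + \frac{\left(A{\left(0 \right)} + 303\right) \left(-67\right)}{\left(-3\right) \left(-2\right) 15} = \frac{219104}{-471955} + \frac{\left(\left(-7 + 0\right) + 303\right) \left(-67\right)}{\left(-3\right) \left(-2\right) 15} = 219104 \left(- \frac{1}{471955}\right) + \frac{\left(-7 + 303\right) \left(-67\right)}{6 \cdot 15} = - \frac{219104}{471955} + \frac{296 \left(-67\right)}{90} = - \frac{219104}{471955} - \frac{9916}{45} = - \frac{937953092}{4247595}$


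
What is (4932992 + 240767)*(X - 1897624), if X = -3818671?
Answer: -29574732702905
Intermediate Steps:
(4932992 + 240767)*(X - 1897624) = (4932992 + 240767)*(-3818671 - 1897624) = 5173759*(-5716295) = -29574732702905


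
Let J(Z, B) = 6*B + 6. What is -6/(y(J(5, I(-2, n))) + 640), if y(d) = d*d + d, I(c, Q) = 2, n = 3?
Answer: -3/491 ≈ -0.0061100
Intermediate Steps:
J(Z, B) = 6 + 6*B
y(d) = d + d² (y(d) = d² + d = d + d²)
-6/(y(J(5, I(-2, n))) + 640) = -6/((6 + 6*2)*(1 + (6 + 6*2)) + 640) = -6/((6 + 12)*(1 + (6 + 12)) + 640) = -6/(18*(1 + 18) + 640) = -6/(18*19 + 640) = -6/(342 + 640) = -6/982 = (1/982)*(-6) = -3/491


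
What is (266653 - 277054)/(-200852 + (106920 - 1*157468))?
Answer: 3467/83800 ≈ 0.041372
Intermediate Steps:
(266653 - 277054)/(-200852 + (106920 - 1*157468)) = -10401/(-200852 + (106920 - 157468)) = -10401/(-200852 - 50548) = -10401/(-251400) = -10401*(-1/251400) = 3467/83800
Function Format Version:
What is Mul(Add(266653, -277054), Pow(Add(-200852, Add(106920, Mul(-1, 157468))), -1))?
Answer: Rational(3467, 83800) ≈ 0.041372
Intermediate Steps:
Mul(Add(266653, -277054), Pow(Add(-200852, Add(106920, Mul(-1, 157468))), -1)) = Mul(-10401, Pow(Add(-200852, Add(106920, -157468)), -1)) = Mul(-10401, Pow(Add(-200852, -50548), -1)) = Mul(-10401, Pow(-251400, -1)) = Mul(-10401, Rational(-1, 251400)) = Rational(3467, 83800)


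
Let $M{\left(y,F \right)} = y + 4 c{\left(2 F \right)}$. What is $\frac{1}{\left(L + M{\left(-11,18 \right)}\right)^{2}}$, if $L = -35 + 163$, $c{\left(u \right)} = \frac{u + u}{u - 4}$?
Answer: $\frac{1}{15876} \approx 6.2988 \cdot 10^{-5}$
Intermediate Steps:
$c{\left(u \right)} = \frac{2 u}{-4 + u}$
$L = 128$
$M{\left(y,F \right)} = y + \frac{16 F}{-4 + 2 F}$ ($M{\left(y,F \right)} = y + 4 \frac{2 \cdot 2 F}{-4 + 2 F} = y + 4 \frac{4 F}{-4 + 2 F} = y + \frac{16 F}{-4 + 2 F}$)
$\frac{1}{\left(L + M{\left(-11,18 \right)}\right)^{2}} = \frac{1}{\left(128 + \frac{8 \cdot 18 - 11 \left(-2 + 18\right)}{-2 + 18}\right)^{2}} = \frac{1}{\left(128 + \frac{144 - 176}{16}\right)^{2}} = \frac{1}{\left(128 + \frac{1}{16} \left(-32\right)\right)^{2}} = \frac{1}{\left(128 - 2\right)^{2}} = \frac{1}{126^{2}} = \frac{1}{15876}$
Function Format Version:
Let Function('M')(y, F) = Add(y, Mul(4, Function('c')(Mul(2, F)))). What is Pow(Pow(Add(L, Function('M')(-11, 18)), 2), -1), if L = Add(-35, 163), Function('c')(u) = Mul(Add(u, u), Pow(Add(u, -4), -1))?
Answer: Rational(1, 15876) ≈ 6.2988e-5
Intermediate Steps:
Function('c')(u) = Mul(2, u, Pow(Add(-4, u), -1)) (Function('c')(u) = Mul(Mul(2, u), Pow(Add(-4, u), -1)) = Mul(2, u, Pow(Add(-4, u), -1)))
L = 128
Function('M')(y, F) = Add(y, Mul(16, F, Pow(Add(-4, Mul(2, F)), -1))) (Function('M')(y, F) = Add(y, Mul(4, Mul(2, Mul(2, F), Pow(Add(-4, Mul(2, F)), -1)))) = Add(y, Mul(4, Mul(4, F, Pow(Add(-4, Mul(2, F)), -1)))) = Add(y, Mul(16, F, Pow(Add(-4, Mul(2, F)), -1))))
Pow(Pow(Add(L, Function('M')(-11, 18)), 2), -1) = Pow(Pow(Add(128, Mul(Pow(Add(-2, 18), -1), Add(Mul(8, 18), Mul(-11, Add(-2, 18))))), 2), -1) = Pow(Pow(Add(128, Mul(Pow(16, -1), Add(144, Mul(-11, 16)))), 2), -1) = Pow(Pow(Add(128, Mul(Rational(1, 16), Add(144, -176))), 2), -1) = Pow(Pow(Add(128, Mul(Rational(1, 16), -32)), 2), -1) = Pow(Pow(Add(128, -2), 2), -1) = Pow(Pow(126, 2), -1) = Pow(15876, -1) = Rational(1, 15876)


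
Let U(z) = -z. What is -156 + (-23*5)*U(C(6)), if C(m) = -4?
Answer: -616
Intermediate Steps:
-156 + (-23*5)*U(C(6)) = -156 + (-23*5)*(-1*(-4)) = -156 - 115*4 = -156 - 460 = -616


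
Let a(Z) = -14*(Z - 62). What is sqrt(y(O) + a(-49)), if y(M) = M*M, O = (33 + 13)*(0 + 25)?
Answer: sqrt(1324054) ≈ 1150.7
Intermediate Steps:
O = 1150 (O = 46*25 = 1150)
y(M) = M**2
a(Z) = 868 - 14*Z (a(Z) = -14*(-62 + Z) = 868 - 14*Z)
sqrt(y(O) + a(-49)) = sqrt(1150**2 + (868 - 14*(-49))) = sqrt(1322500 + (868 + 686)) = sqrt(1322500 + 1554) = sqrt(1324054)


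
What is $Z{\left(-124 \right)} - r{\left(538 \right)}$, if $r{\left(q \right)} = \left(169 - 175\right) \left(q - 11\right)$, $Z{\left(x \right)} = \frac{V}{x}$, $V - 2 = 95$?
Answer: $\frac{391991}{124} \approx 3161.2$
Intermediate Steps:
$V = 97$ ($V = 2 + 95 = 97$)
$Z{\left(x \right)} = \frac{97}{x}$
$r{\left(q \right)} = 66 - 6 q$ ($r{\left(q \right)} = - 6 \left(-11 + q\right) = 66 - 6 q$)
$Z{\left(-124 \right)} - r{\left(538 \right)} = \frac{97}{-124} - \left(66 - 3228\right) = 97 \left(- \frac{1}{124}\right) - \left(66 - 3228\right) = - \frac{97}{124} - -3162 = - \frac{97}{124} + 3162 = \frac{391991}{124}$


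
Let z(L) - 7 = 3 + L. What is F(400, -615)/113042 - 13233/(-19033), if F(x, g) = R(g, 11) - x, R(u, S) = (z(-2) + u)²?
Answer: 8500961403/2151528386 ≈ 3.9511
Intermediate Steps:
z(L) = 10 + L (z(L) = 7 + (3 + L) = 10 + L)
R(u, S) = (8 + u)² (R(u, S) = ((10 - 2) + u)² = (8 + u)²)
F(x, g) = (8 + g)² - x
F(400, -615)/113042 - 13233/(-19033) = ((8 - 615)² - 1*400)/113042 - 13233/(-19033) = ((-607)² - 400)*(1/113042) - 13233*(-1/19033) = (368449 - 400)*(1/113042) + 13233/19033 = 368049*(1/113042) + 13233/19033 = 368049/113042 + 13233/19033 = 8500961403/2151528386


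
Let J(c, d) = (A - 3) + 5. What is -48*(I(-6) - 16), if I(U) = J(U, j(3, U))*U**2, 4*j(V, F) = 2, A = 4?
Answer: -9600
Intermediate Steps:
j(V, F) = 1/2 (j(V, F) = (1/4)*2 = 1/2)
J(c, d) = 6 (J(c, d) = (4 - 3) + 5 = 1 + 5 = 6)
I(U) = 6*U**2
-48*(I(-6) - 16) = -48*(6*(-6)**2 - 16) = -48*(6*36 - 16) = -48*(216 - 16) = -48*200 = -9600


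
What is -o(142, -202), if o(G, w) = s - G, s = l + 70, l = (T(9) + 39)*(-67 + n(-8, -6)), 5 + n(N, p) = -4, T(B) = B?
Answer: 3720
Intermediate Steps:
n(N, p) = -9 (n(N, p) = -5 - 4 = -9)
l = -3648 (l = (9 + 39)*(-67 - 9) = 48*(-76) = -3648)
s = -3578 (s = -3648 + 70 = -3578)
o(G, w) = -3578 - G
-o(142, -202) = -(-3578 - 1*142) = -(-3578 - 142) = -1*(-3720) = 3720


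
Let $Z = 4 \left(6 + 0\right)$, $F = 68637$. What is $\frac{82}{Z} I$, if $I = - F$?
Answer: $- \frac{938039}{4} \approx -2.3451 \cdot 10^{5}$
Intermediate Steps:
$Z = 24$ ($Z = 4 \cdot 6 = 24$)
$I = -68637$ ($I = \left(-1\right) 68637 = -68637$)
$\frac{82}{Z} I = \frac{82}{24} \left(-68637\right) = 82 \cdot \frac{1}{24} \left(-68637\right) = \frac{41}{12} \left(-68637\right) = - \frac{938039}{4}$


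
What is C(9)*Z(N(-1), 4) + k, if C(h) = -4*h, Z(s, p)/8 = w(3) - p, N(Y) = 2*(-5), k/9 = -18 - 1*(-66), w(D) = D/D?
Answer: 1296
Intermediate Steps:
w(D) = 1
k = 432 (k = 9*(-18 - 1*(-66)) = 9*(-18 + 66) = 9*48 = 432)
N(Y) = -10
Z(s, p) = 8 - 8*p (Z(s, p) = 8*(1 - p) = 8 - 8*p)
C(9)*Z(N(-1), 4) + k = (-4*9)*(8 - 8*4) + 432 = -36*(8 - 32) + 432 = -36*(-24) + 432 = 864 + 432 = 1296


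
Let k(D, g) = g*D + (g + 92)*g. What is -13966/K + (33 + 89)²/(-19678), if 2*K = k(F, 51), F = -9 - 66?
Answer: -75157951/8530413 ≈ -8.8106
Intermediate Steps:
F = -75
k(D, g) = D*g + g*(92 + g) (k(D, g) = D*g + (92 + g)*g = D*g + g*(92 + g))
K = 1734 (K = (51*(92 - 75 + 51))/2 = (51*68)/2 = (½)*3468 = 1734)
-13966/K + (33 + 89)²/(-19678) = -13966/1734 + (33 + 89)²/(-19678) = -13966*1/1734 + 122²*(-1/19678) = -6983/867 + 14884*(-1/19678) = -6983/867 - 7442/9839 = -75157951/8530413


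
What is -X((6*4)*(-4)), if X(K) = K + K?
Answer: 192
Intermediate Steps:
X(K) = 2*K
-X((6*4)*(-4)) = -2*(6*4)*(-4) = -2*24*(-4) = -2*(-96) = -1*(-192) = 192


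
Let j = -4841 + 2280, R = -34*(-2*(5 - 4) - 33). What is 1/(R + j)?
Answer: -1/1371 ≈ -0.00072939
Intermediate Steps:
R = 1190 (R = -34*(-2*1 - 33) = -34*(-2 - 33) = -34*(-35) = 1190)
j = -2561
1/(R + j) = 1/(1190 - 2561) = 1/(-1371) = -1/1371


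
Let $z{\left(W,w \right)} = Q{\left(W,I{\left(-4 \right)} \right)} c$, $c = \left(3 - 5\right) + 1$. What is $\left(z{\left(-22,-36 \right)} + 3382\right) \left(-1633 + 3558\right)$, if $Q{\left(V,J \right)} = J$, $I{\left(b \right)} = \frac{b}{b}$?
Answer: $6508425$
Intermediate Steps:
$I{\left(b \right)} = 1$
$c = -1$ ($c = -2 + 1 = -1$)
$z{\left(W,w \right)} = -1$ ($z{\left(W,w \right)} = 1 \left(-1\right) = -1$)
$\left(z{\left(-22,-36 \right)} + 3382\right) \left(-1633 + 3558\right) = \left(-1 + 3382\right) \left(-1633 + 3558\right) = 3381 \cdot 1925 = 6508425$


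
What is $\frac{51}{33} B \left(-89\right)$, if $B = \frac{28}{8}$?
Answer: $- \frac{10591}{22} \approx -481.41$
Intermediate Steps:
$B = \frac{7}{2}$ ($B = 28 \cdot \frac{1}{8} = \frac{7}{2} \approx 3.5$)
$\frac{51}{33} B \left(-89\right) = \frac{51}{33} \cdot \frac{7}{2} \left(-89\right) = 51 \cdot \frac{1}{33} \cdot \frac{7}{2} \left(-89\right) = \frac{17}{11} \cdot \frac{7}{2} \left(-89\right) = \frac{119}{22} \left(-89\right) = - \frac{10591}{22}$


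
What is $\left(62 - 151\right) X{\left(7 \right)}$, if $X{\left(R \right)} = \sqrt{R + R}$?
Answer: $- 89 \sqrt{14} \approx -333.01$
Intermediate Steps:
$X{\left(R \right)} = \sqrt{2} \sqrt{R}$ ($X{\left(R \right)} = \sqrt{2 R} = \sqrt{2} \sqrt{R}$)
$\left(62 - 151\right) X{\left(7 \right)} = \left(62 - 151\right) \sqrt{2} \sqrt{7} = - 89 \sqrt{14}$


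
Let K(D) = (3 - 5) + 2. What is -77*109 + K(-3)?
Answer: -8393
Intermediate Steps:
K(D) = 0 (K(D) = -2 + 2 = 0)
-77*109 + K(-3) = -77*109 + 0 = -8393 + 0 = -8393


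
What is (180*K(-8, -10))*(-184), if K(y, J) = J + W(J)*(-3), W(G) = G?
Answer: -662400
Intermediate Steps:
K(y, J) = -2*J (K(y, J) = J + J*(-3) = J - 3*J = -2*J)
(180*K(-8, -10))*(-184) = (180*(-2*(-10)))*(-184) = (180*20)*(-184) = 3600*(-184) = -662400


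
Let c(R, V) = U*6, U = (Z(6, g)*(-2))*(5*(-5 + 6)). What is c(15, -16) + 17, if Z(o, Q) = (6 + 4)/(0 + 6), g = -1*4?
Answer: -83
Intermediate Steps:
g = -4
Z(o, Q) = 5/3 (Z(o, Q) = 10/6 = 10*(⅙) = 5/3)
U = -50/3 (U = ((5/3)*(-2))*(5*(-5 + 6)) = -50/3 ≈ -16.667)
c(R, V) = -100 (c(R, V) = -50/3*6 = -100)
c(15, -16) + 17 = -100 + 17 = -83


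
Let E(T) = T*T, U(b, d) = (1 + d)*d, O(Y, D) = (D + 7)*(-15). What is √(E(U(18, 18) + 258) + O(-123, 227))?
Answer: 3*√39610 ≈ 597.07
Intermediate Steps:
O(Y, D) = -105 - 15*D (O(Y, D) = (7 + D)*(-15) = -105 - 15*D)
U(b, d) = d*(1 + d)
E(T) = T²
√(E(U(18, 18) + 258) + O(-123, 227)) = √((18*(1 + 18) + 258)² + (-105 - 15*227)) = √((18*19 + 258)² + (-105 - 3405)) = √((342 + 258)² - 3510) = √(600² - 3510) = √(360000 - 3510) = √356490 = 3*√39610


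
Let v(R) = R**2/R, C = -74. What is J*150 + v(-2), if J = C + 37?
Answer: -5552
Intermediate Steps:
J = -37 (J = -74 + 37 = -37)
v(R) = R
J*150 + v(-2) = -37*150 - 2 = -5550 - 2 = -5552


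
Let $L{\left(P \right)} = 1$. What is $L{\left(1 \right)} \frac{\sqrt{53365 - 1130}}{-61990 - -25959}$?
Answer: $- \frac{\sqrt{52235}}{36031} \approx -0.0063431$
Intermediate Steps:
$L{\left(1 \right)} \frac{\sqrt{53365 - 1130}}{-61990 - -25959} = 1 \frac{\sqrt{53365 - 1130}}{-61990 - -25959} = 1 \frac{\sqrt{52235}}{-61990 + 25959} = 1 \frac{\sqrt{52235}}{-36031} = 1 \sqrt{52235} \left(- \frac{1}{36031}\right) = 1 \left(- \frac{\sqrt{52235}}{36031}\right) = - \frac{\sqrt{52235}}{36031}$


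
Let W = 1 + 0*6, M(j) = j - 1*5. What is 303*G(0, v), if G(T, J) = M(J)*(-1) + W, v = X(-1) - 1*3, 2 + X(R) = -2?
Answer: 3939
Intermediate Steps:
X(R) = -4 (X(R) = -2 - 2 = -4)
M(j) = -5 + j (M(j) = j - 5 = -5 + j)
v = -7 (v = -4 - 1*3 = -4 - 3 = -7)
W = 1 (W = 1 + 0 = 1)
G(T, J) = 6 - J (G(T, J) = (-5 + J)*(-1) + 1 = (5 - J) + 1 = 6 - J)
303*G(0, v) = 303*(6 - 1*(-7)) = 303*(6 + 7) = 303*13 = 3939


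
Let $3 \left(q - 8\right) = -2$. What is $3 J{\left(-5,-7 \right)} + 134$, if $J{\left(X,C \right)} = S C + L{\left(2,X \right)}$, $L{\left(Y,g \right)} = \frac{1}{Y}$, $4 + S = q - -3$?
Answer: $\frac{5}{2} \approx 2.5$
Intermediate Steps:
$q = \frac{22}{3}$ ($q = 8 + \frac{1}{3} \left(-2\right) = 8 - \frac{2}{3} = \frac{22}{3} \approx 7.3333$)
$S = \frac{19}{3}$ ($S = -4 + \left(\frac{22}{3} - -3\right) = -4 + \left(\frac{22}{3} + 3\right) = -4 + \frac{31}{3} = \frac{19}{3} \approx 6.3333$)
$J{\left(X,C \right)} = \frac{1}{2} + \frac{19 C}{3}$ ($J{\left(X,C \right)} = \frac{19 C}{3} + \frac{1}{2} = \frac{1}{2} + \frac{19 C}{3}$)
$3 J{\left(-5,-7 \right)} + 134 = 3 \left(\frac{1}{2} + \frac{19}{3} \left(-7\right)\right) + 134 = 3 \left(\frac{1}{2} - \frac{133}{3}\right) + 134 = 3 \left(- \frac{263}{6}\right) + 134 = - \frac{263}{2} + 134 = \frac{5}{2}$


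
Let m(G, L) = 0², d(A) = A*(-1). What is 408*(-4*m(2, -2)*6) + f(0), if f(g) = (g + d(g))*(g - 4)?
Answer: 0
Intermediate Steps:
d(A) = -A
m(G, L) = 0
f(g) = 0 (f(g) = (g - g)*(g - 4) = 0*(-4 + g) = 0)
408*(-4*m(2, -2)*6) + f(0) = 408*(-4*0*6) + 0 = 408*(0*6) + 0 = 408*0 + 0 = 0 + 0 = 0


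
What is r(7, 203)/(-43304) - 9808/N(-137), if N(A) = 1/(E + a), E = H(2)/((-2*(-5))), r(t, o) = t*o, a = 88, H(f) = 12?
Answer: -189427638977/216520 ≈ -8.7487e+5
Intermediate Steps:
r(t, o) = o*t
E = 6/5 (E = 12/((-2*(-5))) = 12/10 = 12*(⅒) = 6/5 ≈ 1.2000)
N(A) = 5/446 (N(A) = 1/(6/5 + 88) = 1/(446/5) = 5/446)
r(7, 203)/(-43304) - 9808/N(-137) = (203*7)/(-43304) - 9808/5/446 = 1421*(-1/43304) - 9808*446/5 = -1421/43304 - 4374368/5 = -189427638977/216520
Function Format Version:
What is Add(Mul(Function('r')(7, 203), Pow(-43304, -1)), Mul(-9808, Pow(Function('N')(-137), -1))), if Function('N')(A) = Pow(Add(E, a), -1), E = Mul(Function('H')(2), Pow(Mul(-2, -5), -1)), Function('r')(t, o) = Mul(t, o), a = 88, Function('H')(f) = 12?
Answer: Rational(-189427638977, 216520) ≈ -8.7487e+5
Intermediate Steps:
Function('r')(t, o) = Mul(o, t)
E = Rational(6, 5) (E = Mul(12, Pow(Mul(-2, -5), -1)) = Mul(12, Pow(10, -1)) = Mul(12, Rational(1, 10)) = Rational(6, 5) ≈ 1.2000)
Function('N')(A) = Rational(5, 446) (Function('N')(A) = Pow(Add(Rational(6, 5), 88), -1) = Pow(Rational(446, 5), -1) = Rational(5, 446))
Add(Mul(Function('r')(7, 203), Pow(-43304, -1)), Mul(-9808, Pow(Function('N')(-137), -1))) = Add(Mul(Mul(203, 7), Pow(-43304, -1)), Mul(-9808, Pow(Rational(5, 446), -1))) = Add(Mul(1421, Rational(-1, 43304)), Mul(-9808, Rational(446, 5))) = Add(Rational(-1421, 43304), Rational(-4374368, 5)) = Rational(-189427638977, 216520)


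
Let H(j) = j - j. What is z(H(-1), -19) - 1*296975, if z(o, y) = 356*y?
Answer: -303739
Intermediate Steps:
H(j) = 0
z(H(-1), -19) - 1*296975 = 356*(-19) - 1*296975 = -6764 - 296975 = -303739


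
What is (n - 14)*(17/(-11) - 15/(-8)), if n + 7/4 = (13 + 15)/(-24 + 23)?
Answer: -5075/352 ≈ -14.418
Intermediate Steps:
n = -119/4 (n = -7/4 + (13 + 15)/(-24 + 23) = -7/4 + 28/(-1) = -7/4 + 28*(-1) = -7/4 - 28 = -119/4 ≈ -29.750)
(n - 14)*(17/(-11) - 15/(-8)) = (-119/4 - 14)*(17/(-11) - 15/(-8)) = -175*(17*(-1/11) - 15*(-⅛))/4 = -175*(-17/11 + 15/8)/4 = -175/4*29/88 = -5075/352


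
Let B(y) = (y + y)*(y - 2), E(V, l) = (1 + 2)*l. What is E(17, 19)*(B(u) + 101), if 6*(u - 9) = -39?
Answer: 11799/2 ≈ 5899.5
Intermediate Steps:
u = 5/2 (u = 9 + (⅙)*(-39) = 9 - 13/2 = 5/2 ≈ 2.5000)
E(V, l) = 3*l
B(y) = 2*y*(-2 + y) (B(y) = (2*y)*(-2 + y) = 2*y*(-2 + y))
E(17, 19)*(B(u) + 101) = (3*19)*(2*(5/2)*(-2 + 5/2) + 101) = 57*(2*(5/2)*(½) + 101) = 57*(5/2 + 101) = 57*(207/2) = 11799/2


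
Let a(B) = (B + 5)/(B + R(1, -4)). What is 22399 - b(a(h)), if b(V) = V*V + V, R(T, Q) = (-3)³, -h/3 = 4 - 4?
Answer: 16328981/729 ≈ 22399.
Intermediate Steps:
h = 0 (h = -3*(4 - 4) = -3*0 = 0)
R(T, Q) = -27
a(B) = (5 + B)/(-27 + B) (a(B) = (B + 5)/(B - 27) = (5 + B)/(-27 + B))
b(V) = V + V² (b(V) = V² + V = V + V²)
22399 - b(a(h)) = 22399 - (5 + 0)/(-27 + 0)*(1 + (5 + 0)/(-27 + 0)) = 22399 - 5/(-27)*(1 + 5/(-27)) = 22399 - (-1/27*5)*(1 - 1/27*5) = 22399 - (-5)*(1 - 5/27)/27 = 22399 - (-5)*22/(27*27) = 22399 - 1*(-110/729) = 22399 + 110/729 = 16328981/729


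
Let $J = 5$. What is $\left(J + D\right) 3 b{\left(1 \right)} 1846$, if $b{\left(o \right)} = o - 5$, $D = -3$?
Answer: $-44304$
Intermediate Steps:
$b{\left(o \right)} = -5 + o$ ($b{\left(o \right)} = o - 5 = -5 + o$)
$\left(J + D\right) 3 b{\left(1 \right)} 1846 = \left(5 - 3\right) 3 \left(-5 + 1\right) 1846 = 2 \cdot 3 \left(-4\right) 1846 = 2 \left(-12\right) 1846 = \left(-24\right) 1846 = -44304$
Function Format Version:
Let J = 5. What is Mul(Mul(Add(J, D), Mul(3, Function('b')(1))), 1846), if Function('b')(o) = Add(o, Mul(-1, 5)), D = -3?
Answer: -44304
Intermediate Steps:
Function('b')(o) = Add(-5, o) (Function('b')(o) = Add(o, -5) = Add(-5, o))
Mul(Mul(Add(J, D), Mul(3, Function('b')(1))), 1846) = Mul(Mul(Add(5, -3), Mul(3, Add(-5, 1))), 1846) = Mul(Mul(2, Mul(3, -4)), 1846) = Mul(Mul(2, -12), 1846) = Mul(-24, 1846) = -44304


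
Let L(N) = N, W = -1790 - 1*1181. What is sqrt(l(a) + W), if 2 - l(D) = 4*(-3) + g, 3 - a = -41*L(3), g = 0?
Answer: I*sqrt(2957) ≈ 54.378*I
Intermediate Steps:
W = -2971 (W = -1790 - 1181 = -2971)
a = 126 (a = 3 - (-41)*3 = 3 - 1*(-123) = 3 + 123 = 126)
l(D) = 14 (l(D) = 2 - (4*(-3) + 0) = 2 - (-12 + 0) = 2 - 1*(-12) = 2 + 12 = 14)
sqrt(l(a) + W) = sqrt(14 - 2971) = sqrt(-2957) = I*sqrt(2957)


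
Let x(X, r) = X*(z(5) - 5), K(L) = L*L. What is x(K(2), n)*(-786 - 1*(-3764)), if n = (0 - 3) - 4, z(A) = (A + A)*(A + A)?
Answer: 1131640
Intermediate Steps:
K(L) = L**2
z(A) = 4*A**2 (z(A) = (2*A)*(2*A) = 4*A**2)
n = -7 (n = -3 - 4 = -7)
x(X, r) = 95*X (x(X, r) = X*(4*5**2 - 5) = X*(4*25 - 5) = X*(100 - 5) = X*95 = 95*X)
x(K(2), n)*(-786 - 1*(-3764)) = (95*2**2)*(-786 - 1*(-3764)) = (95*4)*(-786 + 3764) = 380*2978 = 1131640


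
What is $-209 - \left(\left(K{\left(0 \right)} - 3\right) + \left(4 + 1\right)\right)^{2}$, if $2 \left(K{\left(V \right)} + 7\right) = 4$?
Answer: $-218$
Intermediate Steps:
$K{\left(V \right)} = -5$ ($K{\left(V \right)} = -7 + \frac{1}{2} \cdot 4 = -7 + 2 = -5$)
$-209 - \left(\left(K{\left(0 \right)} - 3\right) + \left(4 + 1\right)\right)^{2} = -209 - \left(\left(-5 - 3\right) + \left(4 + 1\right)\right)^{2} = -209 - \left(\left(-5 - 3\right) + 5\right)^{2} = -209 - \left(-8 + 5\right)^{2} = -209 - \left(-3\right)^{2} = -209 - 9 = -218$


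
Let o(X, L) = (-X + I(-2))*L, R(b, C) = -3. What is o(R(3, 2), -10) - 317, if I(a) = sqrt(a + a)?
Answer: -347 - 20*I ≈ -347.0 - 20.0*I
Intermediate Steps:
I(a) = sqrt(2)*sqrt(a) (I(a) = sqrt(2*a) = sqrt(2)*sqrt(a))
o(X, L) = L*(-X + 2*I) (o(X, L) = (-X + sqrt(2)*sqrt(-2))*L = (-X + sqrt(2)*(I*sqrt(2)))*L = (-X + 2*I)*L = L*(-X + 2*I))
o(R(3, 2), -10) - 317 = -10*(-1*(-3) + 2*I) - 317 = -10*(3 + 2*I) - 317 = (-30 - 20*I) - 317 = -347 - 20*I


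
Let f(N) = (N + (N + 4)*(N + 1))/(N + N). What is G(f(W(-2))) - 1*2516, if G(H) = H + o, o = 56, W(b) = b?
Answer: -2459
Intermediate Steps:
f(N) = (N + (1 + N)*(4 + N))/(2*N) (f(N) = (N + (4 + N)*(1 + N))/((2*N)) = (N + (1 + N)*(4 + N))*(1/(2*N)) = (N + (1 + N)*(4 + N))/(2*N))
G(H) = 56 + H (G(H) = H + 56 = 56 + H)
G(f(W(-2))) - 1*2516 = (56 + (3 + (½)*(-2) + 2/(-2))) - 1*2516 = (56 + (3 - 1 + 2*(-½))) - 2516 = (56 + (3 - 1 - 1)) - 2516 = (56 + 1) - 2516 = 57 - 2516 = -2459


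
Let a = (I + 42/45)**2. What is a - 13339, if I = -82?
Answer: -1522619/225 ≈ -6767.2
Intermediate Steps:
a = 1478656/225 (a = (-82 + 42/45)**2 = (-82 + 42*(1/45))**2 = (-82 + 14/15)**2 = (-1216/15)**2 = 1478656/225 ≈ 6571.8)
a - 13339 = 1478656/225 - 13339 = -1522619/225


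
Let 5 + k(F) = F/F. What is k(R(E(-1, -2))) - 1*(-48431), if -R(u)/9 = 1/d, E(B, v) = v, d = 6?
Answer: 48427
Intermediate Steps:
R(u) = -3/2 (R(u) = -9/6 = -9*⅙ = -3/2)
k(F) = -4 (k(F) = -5 + F/F = -5 + 1 = -4)
k(R(E(-1, -2))) - 1*(-48431) = -4 - 1*(-48431) = -4 + 48431 = 48427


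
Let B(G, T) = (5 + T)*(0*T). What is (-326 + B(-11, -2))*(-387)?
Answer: 126162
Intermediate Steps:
B(G, T) = 0 (B(G, T) = (5 + T)*0 = 0)
(-326 + B(-11, -2))*(-387) = (-326 + 0)*(-387) = -326*(-387) = 126162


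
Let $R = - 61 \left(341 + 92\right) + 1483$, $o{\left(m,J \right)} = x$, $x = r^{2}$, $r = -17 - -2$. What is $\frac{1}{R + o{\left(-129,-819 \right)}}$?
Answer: $- \frac{1}{24705} \approx -4.0478 \cdot 10^{-5}$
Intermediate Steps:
$r = -15$ ($r = -17 + 2 = -15$)
$x = 225$ ($x = \left(-15\right)^{2} = 225$)
$o{\left(m,J \right)} = 225$
$R = -24930$ ($R = \left(-61\right) 433 + 1483 = -26413 + 1483 = -24930$)
$\frac{1}{R + o{\left(-129,-819 \right)}} = \frac{1}{-24930 + 225} = \frac{1}{-24705} = - \frac{1}{24705}$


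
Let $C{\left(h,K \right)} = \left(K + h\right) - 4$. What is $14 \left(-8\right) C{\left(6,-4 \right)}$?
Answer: $224$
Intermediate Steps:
$C{\left(h,K \right)} = -4 + K + h$
$14 \left(-8\right) C{\left(6,-4 \right)} = 14 \left(-8\right) \left(-4 - 4 + 6\right) = \left(-112\right) \left(-2\right) = 224$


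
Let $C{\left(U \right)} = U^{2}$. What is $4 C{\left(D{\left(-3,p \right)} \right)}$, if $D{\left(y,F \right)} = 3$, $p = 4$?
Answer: $36$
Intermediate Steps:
$4 C{\left(D{\left(-3,p \right)} \right)} = 4 \cdot 3^{2} = 4 \cdot 9 = 36$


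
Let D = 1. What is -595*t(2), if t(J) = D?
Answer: -595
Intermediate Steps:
t(J) = 1
-595*t(2) = -595*1 = -595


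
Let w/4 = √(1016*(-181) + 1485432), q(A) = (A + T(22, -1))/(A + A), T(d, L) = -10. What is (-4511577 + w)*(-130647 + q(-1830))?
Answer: 35954725664431/61 - 382532944*√81346/183 ≈ 5.8883e+11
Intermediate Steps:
q(A) = (-10 + A)/(2*A) (q(A) = (A - 10)/(A + A) = (-10 + A)/((2*A)) = (-10 + A)*(1/(2*A)) = (-10 + A)/(2*A))
w = 16*√81346 (w = 4*√(1016*(-181) + 1485432) = 4*√(-183896 + 1485432) = 4*√1301536 = 4*(4*√81346) = 16*√81346 ≈ 4563.4)
(-4511577 + w)*(-130647 + q(-1830)) = (-4511577 + 16*√81346)*(-130647 + (½)*(-10 - 1830)/(-1830)) = (-4511577 + 16*√81346)*(-130647 + (½)*(-1/1830)*(-1840)) = (-4511577 + 16*√81346)*(-130647 + 92/183) = (-4511577 + 16*√81346)*(-23908309/183) = 35954725664431/61 - 382532944*√81346/183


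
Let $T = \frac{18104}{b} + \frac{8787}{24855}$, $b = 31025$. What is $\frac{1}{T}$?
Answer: $\frac{704225}{659901} \approx 1.0672$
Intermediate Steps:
$T = \frac{659901}{704225}$ ($T = \frac{18104}{31025} + \frac{8787}{24855} = 18104 \cdot \frac{1}{31025} + 8787 \cdot \frac{1}{24855} = \frac{248}{425} + \frac{2929}{8285} = \frac{659901}{704225} \approx 0.93706$)
$\frac{1}{T} = \frac{1}{\frac{659901}{704225}} = \frac{704225}{659901}$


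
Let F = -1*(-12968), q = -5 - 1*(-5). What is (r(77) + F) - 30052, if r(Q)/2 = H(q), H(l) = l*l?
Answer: -17084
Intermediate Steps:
q = 0 (q = -5 + 5 = 0)
H(l) = l**2
r(Q) = 0 (r(Q) = 2*0**2 = 2*0 = 0)
F = 12968
(r(77) + F) - 30052 = (0 + 12968) - 30052 = 12968 - 30052 = -17084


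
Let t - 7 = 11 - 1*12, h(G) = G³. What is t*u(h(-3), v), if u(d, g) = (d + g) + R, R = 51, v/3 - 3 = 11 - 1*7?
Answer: 270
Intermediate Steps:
v = 21 (v = 9 + 3*(11 - 1*7) = 9 + 3*(11 - 7) = 9 + 3*4 = 9 + 12 = 21)
u(d, g) = 51 + d + g (u(d, g) = (d + g) + 51 = 51 + d + g)
t = 6 (t = 7 + (11 - 1*12) = 7 + (11 - 12) = 7 - 1 = 6)
t*u(h(-3), v) = 6*(51 + (-3)³ + 21) = 6*(51 - 27 + 21) = 6*45 = 270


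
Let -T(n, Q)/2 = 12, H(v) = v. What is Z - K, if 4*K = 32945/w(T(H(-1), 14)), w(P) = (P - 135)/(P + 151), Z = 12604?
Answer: 12200159/636 ≈ 19183.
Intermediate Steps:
T(n, Q) = -24 (T(n, Q) = -2*12 = -24)
w(P) = (-135 + P)/(151 + P)
K = -4184015/636 (K = (32945/(((-135 - 24)/(151 - 24))))/4 = (32945/((-159/127)))/4 = (32945/(((1/127)*(-159))))/4 = (32945/(-159/127))/4 = (32945*(-127/159))/4 = (¼)*(-4184015/159) = -4184015/636 ≈ -6578.6)
Z - K = 12604 - 1*(-4184015/636) = 12604 + 4184015/636 = 12200159/636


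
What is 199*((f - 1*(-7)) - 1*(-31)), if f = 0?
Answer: 7562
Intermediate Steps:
199*((f - 1*(-7)) - 1*(-31)) = 199*((0 - 1*(-7)) - 1*(-31)) = 199*((0 + 7) + 31) = 199*(7 + 31) = 199*38 = 7562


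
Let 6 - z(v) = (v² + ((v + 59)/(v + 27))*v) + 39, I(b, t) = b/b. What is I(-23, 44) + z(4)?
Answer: -1740/31 ≈ -56.129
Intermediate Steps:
I(b, t) = 1
z(v) = -33 - v² - v*(59 + v)/(27 + v) (z(v) = 6 - ((v² + ((v + 59)/(v + 27))*v) + 39) = 6 - ((v² + ((59 + v)/(27 + v))*v) + 39) = 6 - ((v² + v*(59 + v)/(27 + v)) + 39) = 6 - (39 + v² + v*(59 + v)/(27 + v)) = 6 + (-39 - v² - v*(59 + v)/(27 + v)) = -33 - v² - v*(59 + v)/(27 + v))
I(-23, 44) + z(4) = 1 + (-891 - 1*4³ - 92*4 - 28*4²)/(27 + 4) = 1 + (-891 - 1*64 - 368 - 28*16)/31 = 1 + (-891 - 64 - 368 - 448)/31 = 1 + (1/31)*(-1771) = 1 - 1771/31 = -1740/31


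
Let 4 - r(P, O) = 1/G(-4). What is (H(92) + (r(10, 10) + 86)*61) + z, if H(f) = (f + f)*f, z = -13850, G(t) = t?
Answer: 34333/4 ≈ 8583.3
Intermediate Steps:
H(f) = 2*f² (H(f) = (2*f)*f = 2*f²)
r(P, O) = 17/4 (r(P, O) = 4 - 1/(-4) = 4 - 1*(-¼) = 4 + ¼ = 17/4)
(H(92) + (r(10, 10) + 86)*61) + z = (2*92² + (17/4 + 86)*61) - 13850 = (2*8464 + (361/4)*61) - 13850 = (16928 + 22021/4) - 13850 = 89733/4 - 13850 = 34333/4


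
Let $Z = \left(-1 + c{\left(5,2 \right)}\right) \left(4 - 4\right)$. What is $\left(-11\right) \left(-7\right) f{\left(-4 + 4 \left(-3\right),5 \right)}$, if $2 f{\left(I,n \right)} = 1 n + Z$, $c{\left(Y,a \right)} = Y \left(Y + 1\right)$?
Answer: $\frac{385}{2} \approx 192.5$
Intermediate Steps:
$c{\left(Y,a \right)} = Y \left(1 + Y\right)$
$Z = 0$ ($Z = \left(-1 + 5 \left(1 + 5\right)\right) \left(4 - 4\right) = \left(-1 + 5 \cdot 6\right) 0 = \left(-1 + 30\right) 0 = 29 \cdot 0 = 0$)
$f{\left(I,n \right)} = \frac{n}{2}$ ($f{\left(I,n \right)} = \frac{1 n + 0}{2} = \frac{n + 0}{2} = \frac{n}{2}$)
$\left(-11\right) \left(-7\right) f{\left(-4 + 4 \left(-3\right),5 \right)} = \left(-11\right) \left(-7\right) \frac{1}{2} \cdot 5 = 77 \cdot \frac{5}{2} = \frac{385}{2}$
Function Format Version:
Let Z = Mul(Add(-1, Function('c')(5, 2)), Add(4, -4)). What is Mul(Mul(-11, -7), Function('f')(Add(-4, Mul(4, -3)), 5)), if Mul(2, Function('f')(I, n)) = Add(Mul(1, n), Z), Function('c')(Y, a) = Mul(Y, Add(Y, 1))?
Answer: Rational(385, 2) ≈ 192.50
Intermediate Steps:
Function('c')(Y, a) = Mul(Y, Add(1, Y))
Z = 0 (Z = Mul(Add(-1, Mul(5, Add(1, 5))), Add(4, -4)) = Mul(Add(-1, Mul(5, 6)), 0) = Mul(Add(-1, 30), 0) = Mul(29, 0) = 0)
Function('f')(I, n) = Mul(Rational(1, 2), n) (Function('f')(I, n) = Mul(Rational(1, 2), Add(Mul(1, n), 0)) = Mul(Rational(1, 2), Add(n, 0)) = Mul(Rational(1, 2), n))
Mul(Mul(-11, -7), Function('f')(Add(-4, Mul(4, -3)), 5)) = Mul(Mul(-11, -7), Mul(Rational(1, 2), 5)) = Mul(77, Rational(5, 2)) = Rational(385, 2)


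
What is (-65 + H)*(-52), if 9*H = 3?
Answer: 10088/3 ≈ 3362.7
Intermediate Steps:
H = ⅓ (H = (⅑)*3 = ⅓ ≈ 0.33333)
(-65 + H)*(-52) = (-65 + ⅓)*(-52) = -194/3*(-52) = 10088/3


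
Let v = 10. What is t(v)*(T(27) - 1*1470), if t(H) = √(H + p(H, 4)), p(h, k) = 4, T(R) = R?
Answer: -1443*√14 ≈ -5399.2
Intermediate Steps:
t(H) = √(4 + H) (t(H) = √(H + 4) = √(4 + H))
t(v)*(T(27) - 1*1470) = √(4 + 10)*(27 - 1*1470) = √14*(27 - 1470) = √14*(-1443) = -1443*√14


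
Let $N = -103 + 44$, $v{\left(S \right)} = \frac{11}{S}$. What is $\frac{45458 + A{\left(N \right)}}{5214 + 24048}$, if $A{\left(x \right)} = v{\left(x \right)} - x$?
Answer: $\frac{447582}{287743} \approx 1.5555$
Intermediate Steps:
$N = -59$
$A{\left(x \right)} = - x + \frac{11}{x}$ ($A{\left(x \right)} = \frac{11}{x} - x = - x + \frac{11}{x}$)
$\frac{45458 + A{\left(N \right)}}{5214 + 24048} = \frac{45458 + \left(\left(-1\right) \left(-59\right) + \frac{11}{-59}\right)}{5214 + 24048} = \frac{45458 + \left(59 + 11 \left(- \frac{1}{59}\right)\right)}{29262} = \left(45458 + \left(59 - \frac{11}{59}\right)\right) \frac{1}{29262} = \left(45458 + \frac{3470}{59}\right) \frac{1}{29262} = \frac{2685492}{59} \cdot \frac{1}{29262} = \frac{447582}{287743}$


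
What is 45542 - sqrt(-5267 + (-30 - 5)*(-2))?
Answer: 45542 - I*sqrt(5197) ≈ 45542.0 - 72.09*I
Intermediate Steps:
45542 - sqrt(-5267 + (-30 - 5)*(-2)) = 45542 - sqrt(-5267 - 35*(-2)) = 45542 - sqrt(-5267 + 70) = 45542 - sqrt(-5197) = 45542 - I*sqrt(5197)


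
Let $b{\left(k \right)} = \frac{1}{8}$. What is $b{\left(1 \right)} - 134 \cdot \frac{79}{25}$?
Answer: $- \frac{84663}{200} \approx -423.31$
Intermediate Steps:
$b{\left(k \right)} = \frac{1}{8}$
$b{\left(1 \right)} - 134 \cdot \frac{79}{25} = \frac{1}{8} - 134 \cdot \frac{79}{25} = \frac{1}{8} - 134 \cdot 79 \cdot \frac{1}{25} = \frac{1}{8} - \frac{10586}{25} = - \frac{84663}{200}$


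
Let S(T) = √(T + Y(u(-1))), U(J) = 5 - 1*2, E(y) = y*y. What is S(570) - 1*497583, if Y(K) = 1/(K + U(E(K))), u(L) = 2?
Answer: -497583 + √14255/5 ≈ -4.9756e+5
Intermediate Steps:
E(y) = y²
U(J) = 3 (U(J) = 5 - 2 = 3)
Y(K) = 1/(3 + K) (Y(K) = 1/(K + 3) = 1/(3 + K))
S(T) = √(⅕ + T) (S(T) = √(T + 1/(3 + 2)) = √(T + 1/5) = √(T + ⅕) = √(⅕ + T))
S(570) - 1*497583 = √(5 + 25*570)/5 - 1*497583 = √(5 + 14250)/5 - 497583 = √14255/5 - 497583 = -497583 + √14255/5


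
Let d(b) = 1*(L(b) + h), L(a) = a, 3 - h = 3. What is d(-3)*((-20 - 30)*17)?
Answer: 2550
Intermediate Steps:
h = 0 (h = 3 - 1*3 = 3 - 3 = 0)
d(b) = b (d(b) = 1*(b + 0) = 1*b = b)
d(-3)*((-20 - 30)*17) = -3*(-20 - 30)*17 = -(-150)*17 = -3*(-850) = 2550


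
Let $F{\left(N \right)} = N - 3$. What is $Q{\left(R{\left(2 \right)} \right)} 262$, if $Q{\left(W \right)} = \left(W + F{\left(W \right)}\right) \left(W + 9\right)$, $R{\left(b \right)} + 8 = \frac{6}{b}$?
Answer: $-13624$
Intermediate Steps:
$R{\left(b \right)} = -8 + \frac{6}{b}$
$F{\left(N \right)} = -3 + N$ ($F{\left(N \right)} = N - 3 = -3 + N$)
$Q{\left(W \right)} = \left(-3 + 2 W\right) \left(9 + W\right)$ ($Q{\left(W \right)} = \left(W + \left(-3 + W\right)\right) \left(W + 9\right) = \left(-3 + 2 W\right) \left(9 + W\right)$)
$Q{\left(R{\left(2 \right)} \right)} 262 = \left(-27 + 2 \left(-8 + \frac{6}{2}\right)^{2} + 15 \left(-8 + \frac{6}{2}\right)\right) 262 = \left(-27 + 2 \left(-8 + 6 \cdot \frac{1}{2}\right)^{2} + 15 \left(-8 + 6 \cdot \frac{1}{2}\right)\right) 262 = \left(-27 + 2 \left(-8 + 3\right)^{2} + 15 \left(-8 + 3\right)\right) 262 = \left(-27 + 2 \left(-5\right)^{2} + 15 \left(-5\right)\right) 262 = \left(-27 + 2 \cdot 25 - 75\right) 262 = \left(-27 + 50 - 75\right) 262 = \left(-52\right) 262 = -13624$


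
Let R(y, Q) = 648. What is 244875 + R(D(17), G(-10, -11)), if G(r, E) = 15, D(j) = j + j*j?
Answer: 245523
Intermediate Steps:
D(j) = j + j²
244875 + R(D(17), G(-10, -11)) = 244875 + 648 = 245523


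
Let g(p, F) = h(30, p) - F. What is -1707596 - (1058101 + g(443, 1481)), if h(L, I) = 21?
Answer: -2764237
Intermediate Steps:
g(p, F) = 21 - F
-1707596 - (1058101 + g(443, 1481)) = -1707596 - (1058101 + (21 - 1*1481)) = -1707596 - (1058101 + (21 - 1481)) = -1707596 - (1058101 - 1460) = -1707596 - 1*1056641 = -1707596 - 1056641 = -2764237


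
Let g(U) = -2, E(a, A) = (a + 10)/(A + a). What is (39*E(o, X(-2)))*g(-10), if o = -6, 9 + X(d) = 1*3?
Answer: 26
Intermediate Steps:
X(d) = -6 (X(d) = -9 + 1*3 = -9 + 3 = -6)
E(a, A) = (10 + a)/(A + a)
(39*E(o, X(-2)))*g(-10) = (39*((10 - 6)/(-6 - 6)))*(-2) = (39*(4/(-12)))*(-2) = (39*(-1/12*4))*(-2) = (39*(-⅓))*(-2) = -13*(-2) = 26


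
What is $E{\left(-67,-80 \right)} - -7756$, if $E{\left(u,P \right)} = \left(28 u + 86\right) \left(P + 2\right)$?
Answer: $147376$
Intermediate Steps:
$E{\left(u,P \right)} = \left(2 + P\right) \left(86 + 28 u\right)$ ($E{\left(u,P \right)} = \left(86 + 28 u\right) \left(2 + P\right) = \left(2 + P\right) \left(86 + 28 u\right)$)
$E{\left(-67,-80 \right)} - -7756 = \left(172 + 56 \left(-67\right) + 86 \left(-80\right) + 28 \left(-80\right) \left(-67\right)\right) - -7756 = \left(172 - 3752 - 6880 + 150080\right) + 7756 = 139620 + 7756 = 147376$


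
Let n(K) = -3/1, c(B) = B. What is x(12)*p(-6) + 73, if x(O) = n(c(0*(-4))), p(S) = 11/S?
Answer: 157/2 ≈ 78.500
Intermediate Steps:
n(K) = -3 (n(K) = -3*1 = -3)
x(O) = -3
x(12)*p(-6) + 73 = -33/(-6) + 73 = -33*(-1)/6 + 73 = -3*(-11/6) + 73 = 11/2 + 73 = 157/2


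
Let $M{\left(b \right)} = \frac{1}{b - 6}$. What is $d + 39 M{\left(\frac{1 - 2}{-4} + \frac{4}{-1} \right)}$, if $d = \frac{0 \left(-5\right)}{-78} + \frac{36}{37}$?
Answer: $- \frac{112}{37} \approx -3.027$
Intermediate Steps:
$M{\left(b \right)} = \frac{1}{-6 + b}$
$d = \frac{36}{37}$ ($d = 0 \left(- \frac{1}{78}\right) + 36 \cdot \frac{1}{37} = 0 + \frac{36}{37} = \frac{36}{37} \approx 0.97297$)
$d + 39 M{\left(\frac{1 - 2}{-4} + \frac{4}{-1} \right)} = \frac{36}{37} + \frac{39}{-6 + \left(\frac{1 - 2}{-4} + \frac{4}{-1}\right)} = \frac{36}{37} + \frac{39}{-6 + \left(\left(1 - 2\right) \left(- \frac{1}{4}\right) + 4 \left(-1\right)\right)} = \frac{36}{37} + \frac{39}{-6 - \frac{15}{4}} = \frac{36}{37} + \frac{39}{- \frac{39}{4}} = \frac{36}{37} + 39 \left(- \frac{4}{39}\right) = \frac{36}{37} - 4 = - \frac{112}{37}$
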